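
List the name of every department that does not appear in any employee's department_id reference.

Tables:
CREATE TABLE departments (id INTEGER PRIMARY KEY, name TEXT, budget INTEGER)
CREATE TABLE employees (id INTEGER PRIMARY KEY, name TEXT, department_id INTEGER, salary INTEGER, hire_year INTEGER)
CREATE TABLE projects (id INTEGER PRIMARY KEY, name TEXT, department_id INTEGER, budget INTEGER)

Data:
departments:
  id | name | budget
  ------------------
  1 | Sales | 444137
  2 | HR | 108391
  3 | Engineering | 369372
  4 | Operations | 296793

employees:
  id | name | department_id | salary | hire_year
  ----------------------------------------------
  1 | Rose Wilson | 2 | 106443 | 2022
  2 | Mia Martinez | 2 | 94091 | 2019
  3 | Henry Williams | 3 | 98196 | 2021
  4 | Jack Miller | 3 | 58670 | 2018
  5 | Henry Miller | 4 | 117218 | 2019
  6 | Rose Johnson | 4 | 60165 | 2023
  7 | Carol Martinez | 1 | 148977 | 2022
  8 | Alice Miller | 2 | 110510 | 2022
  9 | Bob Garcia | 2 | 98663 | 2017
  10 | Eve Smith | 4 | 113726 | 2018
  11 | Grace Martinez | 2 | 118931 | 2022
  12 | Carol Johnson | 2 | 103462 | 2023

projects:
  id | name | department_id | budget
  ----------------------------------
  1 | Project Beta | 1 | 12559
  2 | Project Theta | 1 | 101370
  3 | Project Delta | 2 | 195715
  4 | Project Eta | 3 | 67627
SELECT p.name FROM departments p LEFT JOIN employees c ON c.department_id = p.id WHERE c.id IS NULL

Execution result:
(no rows)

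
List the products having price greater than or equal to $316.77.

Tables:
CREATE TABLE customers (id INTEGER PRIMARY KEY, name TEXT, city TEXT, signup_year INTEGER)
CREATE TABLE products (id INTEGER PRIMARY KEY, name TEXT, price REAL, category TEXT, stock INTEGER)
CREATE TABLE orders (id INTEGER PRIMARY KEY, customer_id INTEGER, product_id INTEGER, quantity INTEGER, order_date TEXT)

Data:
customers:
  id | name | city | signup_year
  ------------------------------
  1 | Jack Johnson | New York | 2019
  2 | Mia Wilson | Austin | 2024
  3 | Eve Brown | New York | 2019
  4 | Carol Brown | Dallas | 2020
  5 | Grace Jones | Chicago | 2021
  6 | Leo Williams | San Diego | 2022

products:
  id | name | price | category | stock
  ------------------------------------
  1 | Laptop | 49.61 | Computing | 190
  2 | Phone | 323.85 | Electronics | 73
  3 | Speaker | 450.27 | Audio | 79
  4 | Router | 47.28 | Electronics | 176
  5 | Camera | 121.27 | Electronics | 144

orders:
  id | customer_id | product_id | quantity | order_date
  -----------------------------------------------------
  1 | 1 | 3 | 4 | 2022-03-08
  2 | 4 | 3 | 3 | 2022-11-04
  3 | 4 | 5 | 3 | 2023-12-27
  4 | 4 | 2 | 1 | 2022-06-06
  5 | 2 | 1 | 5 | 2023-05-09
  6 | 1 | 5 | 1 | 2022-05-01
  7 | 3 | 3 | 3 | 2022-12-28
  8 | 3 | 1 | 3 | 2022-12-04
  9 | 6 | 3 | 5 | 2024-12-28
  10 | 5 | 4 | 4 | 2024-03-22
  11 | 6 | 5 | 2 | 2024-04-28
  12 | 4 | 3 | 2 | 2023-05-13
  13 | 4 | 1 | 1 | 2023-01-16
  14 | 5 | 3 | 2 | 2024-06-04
SELECT name, price FROM products WHERE price >= 316.77

Execution result:
name | price
Phone | 323.85
Speaker | 450.27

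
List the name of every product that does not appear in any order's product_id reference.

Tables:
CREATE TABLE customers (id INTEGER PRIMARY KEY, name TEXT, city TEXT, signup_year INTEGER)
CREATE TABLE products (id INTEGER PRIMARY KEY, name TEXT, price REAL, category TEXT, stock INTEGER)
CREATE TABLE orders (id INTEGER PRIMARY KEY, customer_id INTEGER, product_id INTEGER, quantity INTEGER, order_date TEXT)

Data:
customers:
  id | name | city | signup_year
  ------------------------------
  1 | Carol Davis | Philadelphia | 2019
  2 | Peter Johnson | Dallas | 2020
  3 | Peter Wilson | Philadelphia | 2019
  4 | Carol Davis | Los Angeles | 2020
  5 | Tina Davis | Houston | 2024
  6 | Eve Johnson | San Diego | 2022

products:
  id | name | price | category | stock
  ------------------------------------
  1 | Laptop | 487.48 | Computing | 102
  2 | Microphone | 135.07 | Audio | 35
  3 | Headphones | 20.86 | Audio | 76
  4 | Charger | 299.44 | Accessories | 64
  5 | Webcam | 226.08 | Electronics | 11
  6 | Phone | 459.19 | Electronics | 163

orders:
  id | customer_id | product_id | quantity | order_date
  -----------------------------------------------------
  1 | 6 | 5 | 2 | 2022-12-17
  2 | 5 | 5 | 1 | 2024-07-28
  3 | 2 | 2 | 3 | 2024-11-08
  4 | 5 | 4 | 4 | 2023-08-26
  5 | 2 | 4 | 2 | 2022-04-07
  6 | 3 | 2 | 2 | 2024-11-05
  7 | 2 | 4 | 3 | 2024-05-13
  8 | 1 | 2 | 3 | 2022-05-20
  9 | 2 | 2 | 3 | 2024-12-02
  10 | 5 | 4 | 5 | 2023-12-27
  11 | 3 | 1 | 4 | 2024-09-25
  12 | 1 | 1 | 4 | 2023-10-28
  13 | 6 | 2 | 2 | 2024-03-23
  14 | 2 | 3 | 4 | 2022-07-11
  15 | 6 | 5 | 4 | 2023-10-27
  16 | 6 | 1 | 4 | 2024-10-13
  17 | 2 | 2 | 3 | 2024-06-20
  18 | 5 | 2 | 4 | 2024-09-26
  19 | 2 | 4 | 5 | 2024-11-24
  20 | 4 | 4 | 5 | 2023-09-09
SELECT p.name FROM products p LEFT JOIN orders c ON c.product_id = p.id WHERE c.id IS NULL

Execution result:
Phone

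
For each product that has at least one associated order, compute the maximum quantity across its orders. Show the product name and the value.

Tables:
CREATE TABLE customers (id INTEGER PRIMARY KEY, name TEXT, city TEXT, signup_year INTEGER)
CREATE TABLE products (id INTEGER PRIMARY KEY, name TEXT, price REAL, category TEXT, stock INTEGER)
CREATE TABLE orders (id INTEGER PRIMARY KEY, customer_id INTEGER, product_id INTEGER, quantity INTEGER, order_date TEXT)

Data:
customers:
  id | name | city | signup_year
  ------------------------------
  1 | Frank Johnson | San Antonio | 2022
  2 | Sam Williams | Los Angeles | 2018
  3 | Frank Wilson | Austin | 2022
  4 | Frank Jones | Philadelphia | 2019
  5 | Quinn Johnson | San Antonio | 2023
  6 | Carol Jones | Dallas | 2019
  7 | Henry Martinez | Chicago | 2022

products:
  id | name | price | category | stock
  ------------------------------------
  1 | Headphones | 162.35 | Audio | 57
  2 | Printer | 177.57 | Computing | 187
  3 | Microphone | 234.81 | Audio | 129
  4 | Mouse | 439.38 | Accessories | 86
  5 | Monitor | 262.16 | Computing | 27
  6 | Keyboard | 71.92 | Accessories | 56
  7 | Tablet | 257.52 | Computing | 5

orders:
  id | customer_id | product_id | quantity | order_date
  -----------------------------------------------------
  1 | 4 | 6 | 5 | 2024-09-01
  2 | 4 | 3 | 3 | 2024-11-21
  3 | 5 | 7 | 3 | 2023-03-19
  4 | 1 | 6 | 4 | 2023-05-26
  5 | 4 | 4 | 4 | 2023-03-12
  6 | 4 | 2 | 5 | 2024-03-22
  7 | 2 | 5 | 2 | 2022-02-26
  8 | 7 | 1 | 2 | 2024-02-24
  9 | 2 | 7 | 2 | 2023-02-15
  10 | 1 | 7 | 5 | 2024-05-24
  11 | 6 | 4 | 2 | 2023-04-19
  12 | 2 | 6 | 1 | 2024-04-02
SELECT p.name, MAX(c.quantity) AS max_quantity FROM orders c JOIN products p ON c.product_id = p.id GROUP BY p.id, p.name

Execution result:
name | max_quantity
Headphones | 2
Printer | 5
Microphone | 3
Mouse | 4
Monitor | 2
Keyboard | 5
Tablet | 5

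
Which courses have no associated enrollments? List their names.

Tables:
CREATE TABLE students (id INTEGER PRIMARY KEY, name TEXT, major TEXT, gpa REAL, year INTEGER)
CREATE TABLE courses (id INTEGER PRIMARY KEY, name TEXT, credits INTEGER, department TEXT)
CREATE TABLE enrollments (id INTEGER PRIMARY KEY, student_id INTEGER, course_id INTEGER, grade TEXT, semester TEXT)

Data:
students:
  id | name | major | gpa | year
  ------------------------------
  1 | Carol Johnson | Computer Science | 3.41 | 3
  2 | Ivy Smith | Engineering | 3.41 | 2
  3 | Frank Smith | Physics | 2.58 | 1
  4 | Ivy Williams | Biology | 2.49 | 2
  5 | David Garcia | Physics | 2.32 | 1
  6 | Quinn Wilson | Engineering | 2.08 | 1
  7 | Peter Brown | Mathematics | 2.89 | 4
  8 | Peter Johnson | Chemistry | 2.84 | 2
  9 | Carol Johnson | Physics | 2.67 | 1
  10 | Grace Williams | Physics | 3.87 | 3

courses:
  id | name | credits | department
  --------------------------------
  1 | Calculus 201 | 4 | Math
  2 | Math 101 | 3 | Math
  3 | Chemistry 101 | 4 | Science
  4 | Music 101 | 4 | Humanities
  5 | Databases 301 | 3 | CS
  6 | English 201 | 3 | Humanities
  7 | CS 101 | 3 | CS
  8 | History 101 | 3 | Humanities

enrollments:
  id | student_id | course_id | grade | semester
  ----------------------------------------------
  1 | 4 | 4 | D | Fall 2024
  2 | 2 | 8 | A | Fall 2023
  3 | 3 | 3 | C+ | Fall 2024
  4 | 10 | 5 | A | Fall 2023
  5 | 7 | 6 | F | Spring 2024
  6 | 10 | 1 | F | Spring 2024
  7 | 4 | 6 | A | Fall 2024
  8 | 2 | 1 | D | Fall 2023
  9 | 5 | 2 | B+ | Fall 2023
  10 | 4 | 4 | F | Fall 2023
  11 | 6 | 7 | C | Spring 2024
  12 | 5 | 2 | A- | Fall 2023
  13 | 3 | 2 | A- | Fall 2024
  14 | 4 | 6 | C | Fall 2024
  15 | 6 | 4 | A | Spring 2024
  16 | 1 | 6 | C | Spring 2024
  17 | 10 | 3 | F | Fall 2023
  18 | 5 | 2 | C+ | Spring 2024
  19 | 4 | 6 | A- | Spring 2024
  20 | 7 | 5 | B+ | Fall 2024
SELECT p.name FROM courses p LEFT JOIN enrollments c ON c.course_id = p.id WHERE c.id IS NULL

Execution result:
(no rows)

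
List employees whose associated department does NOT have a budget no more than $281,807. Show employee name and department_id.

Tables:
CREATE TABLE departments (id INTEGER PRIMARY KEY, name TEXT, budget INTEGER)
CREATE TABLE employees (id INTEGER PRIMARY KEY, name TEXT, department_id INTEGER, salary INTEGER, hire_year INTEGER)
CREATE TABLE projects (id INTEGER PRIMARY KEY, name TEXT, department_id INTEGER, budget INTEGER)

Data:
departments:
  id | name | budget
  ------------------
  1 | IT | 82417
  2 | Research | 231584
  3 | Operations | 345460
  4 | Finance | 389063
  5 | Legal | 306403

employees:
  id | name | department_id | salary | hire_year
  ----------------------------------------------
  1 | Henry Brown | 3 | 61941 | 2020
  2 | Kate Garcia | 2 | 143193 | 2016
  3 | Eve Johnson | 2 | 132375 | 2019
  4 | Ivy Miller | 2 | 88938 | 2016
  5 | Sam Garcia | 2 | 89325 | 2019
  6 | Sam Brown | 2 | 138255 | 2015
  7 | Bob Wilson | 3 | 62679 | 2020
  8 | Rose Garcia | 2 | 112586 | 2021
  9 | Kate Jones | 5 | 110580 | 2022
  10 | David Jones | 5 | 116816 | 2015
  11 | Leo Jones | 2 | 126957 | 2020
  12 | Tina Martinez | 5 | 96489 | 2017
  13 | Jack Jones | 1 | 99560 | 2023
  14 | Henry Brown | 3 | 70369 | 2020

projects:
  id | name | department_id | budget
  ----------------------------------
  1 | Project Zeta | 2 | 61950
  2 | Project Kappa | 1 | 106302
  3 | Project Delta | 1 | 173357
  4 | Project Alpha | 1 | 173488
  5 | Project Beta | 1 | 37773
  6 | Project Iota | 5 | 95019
SELECT name, department_id FROM employees WHERE department_id NOT IN (SELECT id FROM departments WHERE budget <= 281807)

Execution result:
name | department_id
Henry Brown | 3
Bob Wilson | 3
Kate Jones | 5
David Jones | 5
Tina Martinez | 5
Henry Brown | 3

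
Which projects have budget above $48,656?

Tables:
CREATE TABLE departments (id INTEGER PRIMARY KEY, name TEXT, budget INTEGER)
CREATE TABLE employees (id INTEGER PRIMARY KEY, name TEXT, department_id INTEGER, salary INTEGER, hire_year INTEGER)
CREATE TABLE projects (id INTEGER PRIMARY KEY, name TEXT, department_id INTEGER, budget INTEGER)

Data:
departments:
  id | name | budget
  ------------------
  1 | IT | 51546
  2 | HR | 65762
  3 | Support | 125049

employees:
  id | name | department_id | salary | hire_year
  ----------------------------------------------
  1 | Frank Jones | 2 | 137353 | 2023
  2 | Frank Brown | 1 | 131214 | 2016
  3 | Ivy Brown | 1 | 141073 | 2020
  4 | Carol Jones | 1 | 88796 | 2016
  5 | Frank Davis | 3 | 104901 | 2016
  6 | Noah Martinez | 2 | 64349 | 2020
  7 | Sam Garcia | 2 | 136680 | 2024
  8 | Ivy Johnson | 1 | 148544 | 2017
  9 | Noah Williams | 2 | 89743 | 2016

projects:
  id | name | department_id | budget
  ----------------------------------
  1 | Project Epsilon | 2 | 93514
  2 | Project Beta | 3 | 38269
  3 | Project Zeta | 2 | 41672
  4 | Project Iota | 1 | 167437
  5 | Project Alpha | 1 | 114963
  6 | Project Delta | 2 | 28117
SELECT name, budget FROM projects WHERE budget > 48656

Execution result:
name | budget
Project Epsilon | 93514
Project Iota | 167437
Project Alpha | 114963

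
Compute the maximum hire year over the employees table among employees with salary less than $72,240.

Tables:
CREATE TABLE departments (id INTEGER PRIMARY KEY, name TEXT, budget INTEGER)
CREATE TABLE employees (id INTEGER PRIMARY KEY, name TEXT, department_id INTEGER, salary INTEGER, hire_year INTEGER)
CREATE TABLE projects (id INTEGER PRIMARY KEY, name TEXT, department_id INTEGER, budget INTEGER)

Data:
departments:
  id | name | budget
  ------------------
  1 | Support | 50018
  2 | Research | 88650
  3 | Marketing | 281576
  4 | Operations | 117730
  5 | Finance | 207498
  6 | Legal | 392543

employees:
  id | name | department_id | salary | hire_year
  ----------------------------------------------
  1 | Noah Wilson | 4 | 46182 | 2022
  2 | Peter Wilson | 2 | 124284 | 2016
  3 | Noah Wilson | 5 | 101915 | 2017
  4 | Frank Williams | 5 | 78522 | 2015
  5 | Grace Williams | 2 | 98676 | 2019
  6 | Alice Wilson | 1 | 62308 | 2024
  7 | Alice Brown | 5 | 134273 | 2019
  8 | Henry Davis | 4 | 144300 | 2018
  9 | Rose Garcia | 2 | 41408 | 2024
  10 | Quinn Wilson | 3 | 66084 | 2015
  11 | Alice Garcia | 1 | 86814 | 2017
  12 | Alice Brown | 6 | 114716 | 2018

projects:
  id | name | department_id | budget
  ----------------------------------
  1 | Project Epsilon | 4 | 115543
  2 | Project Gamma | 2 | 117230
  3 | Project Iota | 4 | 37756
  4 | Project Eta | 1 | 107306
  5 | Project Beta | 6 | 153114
SELECT MAX(hire_year) FROM employees WHERE salary < 72240

Execution result:
2024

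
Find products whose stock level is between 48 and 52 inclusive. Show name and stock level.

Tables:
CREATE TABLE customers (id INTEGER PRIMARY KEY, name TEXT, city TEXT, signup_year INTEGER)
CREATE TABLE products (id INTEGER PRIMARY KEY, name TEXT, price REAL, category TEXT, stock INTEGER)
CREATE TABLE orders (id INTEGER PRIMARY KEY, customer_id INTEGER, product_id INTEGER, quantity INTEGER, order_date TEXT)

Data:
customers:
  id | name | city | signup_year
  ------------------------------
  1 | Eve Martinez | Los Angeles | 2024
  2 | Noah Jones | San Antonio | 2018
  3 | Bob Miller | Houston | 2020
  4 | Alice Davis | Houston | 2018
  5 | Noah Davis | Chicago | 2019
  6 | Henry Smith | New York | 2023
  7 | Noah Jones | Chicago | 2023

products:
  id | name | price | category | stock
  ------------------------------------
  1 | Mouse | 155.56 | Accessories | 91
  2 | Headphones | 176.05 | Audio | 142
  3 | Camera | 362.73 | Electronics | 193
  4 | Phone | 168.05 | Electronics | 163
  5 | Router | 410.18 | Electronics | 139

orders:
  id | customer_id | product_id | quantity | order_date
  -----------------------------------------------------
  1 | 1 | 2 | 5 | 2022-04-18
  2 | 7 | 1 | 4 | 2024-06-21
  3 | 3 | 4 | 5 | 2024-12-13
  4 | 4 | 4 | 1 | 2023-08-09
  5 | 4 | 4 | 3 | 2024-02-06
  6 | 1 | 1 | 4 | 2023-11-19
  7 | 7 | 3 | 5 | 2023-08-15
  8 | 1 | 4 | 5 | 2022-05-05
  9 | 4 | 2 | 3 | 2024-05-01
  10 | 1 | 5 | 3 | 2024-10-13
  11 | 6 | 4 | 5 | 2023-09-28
SELECT name, stock FROM products WHERE stock BETWEEN 48 AND 52

Execution result:
(no rows)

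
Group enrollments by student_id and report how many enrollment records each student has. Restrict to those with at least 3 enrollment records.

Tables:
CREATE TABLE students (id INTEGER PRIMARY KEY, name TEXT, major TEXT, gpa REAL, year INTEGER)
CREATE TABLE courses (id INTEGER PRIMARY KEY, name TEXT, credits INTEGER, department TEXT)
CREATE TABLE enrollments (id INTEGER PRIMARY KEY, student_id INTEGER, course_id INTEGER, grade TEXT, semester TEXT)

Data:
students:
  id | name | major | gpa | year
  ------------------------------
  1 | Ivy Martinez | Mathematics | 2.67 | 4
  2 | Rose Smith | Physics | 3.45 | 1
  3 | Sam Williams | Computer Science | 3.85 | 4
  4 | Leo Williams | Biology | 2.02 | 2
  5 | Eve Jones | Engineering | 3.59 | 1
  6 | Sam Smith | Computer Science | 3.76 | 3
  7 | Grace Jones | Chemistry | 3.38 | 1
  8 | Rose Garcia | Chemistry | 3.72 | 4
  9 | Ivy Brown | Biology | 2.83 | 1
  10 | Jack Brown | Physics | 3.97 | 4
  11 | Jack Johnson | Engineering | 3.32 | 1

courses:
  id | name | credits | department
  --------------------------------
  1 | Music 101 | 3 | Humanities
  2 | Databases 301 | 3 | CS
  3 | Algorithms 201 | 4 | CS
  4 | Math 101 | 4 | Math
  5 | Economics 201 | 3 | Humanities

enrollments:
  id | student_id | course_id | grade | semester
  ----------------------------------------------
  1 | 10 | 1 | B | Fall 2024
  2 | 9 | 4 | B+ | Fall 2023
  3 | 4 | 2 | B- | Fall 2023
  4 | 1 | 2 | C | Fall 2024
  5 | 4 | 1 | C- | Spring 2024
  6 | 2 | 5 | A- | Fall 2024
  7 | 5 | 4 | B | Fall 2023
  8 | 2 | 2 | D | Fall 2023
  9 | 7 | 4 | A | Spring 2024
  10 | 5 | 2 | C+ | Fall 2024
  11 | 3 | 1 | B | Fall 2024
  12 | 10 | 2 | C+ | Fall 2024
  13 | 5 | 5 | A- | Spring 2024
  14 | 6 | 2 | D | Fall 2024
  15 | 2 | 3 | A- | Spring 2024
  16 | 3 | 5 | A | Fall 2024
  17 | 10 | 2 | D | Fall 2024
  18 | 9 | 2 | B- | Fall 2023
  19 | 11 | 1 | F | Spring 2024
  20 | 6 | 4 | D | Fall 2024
SELECT student_id, COUNT(*) AS enrollment_count FROM enrollments GROUP BY student_id HAVING COUNT(*) >= 3

Execution result:
student_id | enrollment_count
2 | 3
5 | 3
10 | 3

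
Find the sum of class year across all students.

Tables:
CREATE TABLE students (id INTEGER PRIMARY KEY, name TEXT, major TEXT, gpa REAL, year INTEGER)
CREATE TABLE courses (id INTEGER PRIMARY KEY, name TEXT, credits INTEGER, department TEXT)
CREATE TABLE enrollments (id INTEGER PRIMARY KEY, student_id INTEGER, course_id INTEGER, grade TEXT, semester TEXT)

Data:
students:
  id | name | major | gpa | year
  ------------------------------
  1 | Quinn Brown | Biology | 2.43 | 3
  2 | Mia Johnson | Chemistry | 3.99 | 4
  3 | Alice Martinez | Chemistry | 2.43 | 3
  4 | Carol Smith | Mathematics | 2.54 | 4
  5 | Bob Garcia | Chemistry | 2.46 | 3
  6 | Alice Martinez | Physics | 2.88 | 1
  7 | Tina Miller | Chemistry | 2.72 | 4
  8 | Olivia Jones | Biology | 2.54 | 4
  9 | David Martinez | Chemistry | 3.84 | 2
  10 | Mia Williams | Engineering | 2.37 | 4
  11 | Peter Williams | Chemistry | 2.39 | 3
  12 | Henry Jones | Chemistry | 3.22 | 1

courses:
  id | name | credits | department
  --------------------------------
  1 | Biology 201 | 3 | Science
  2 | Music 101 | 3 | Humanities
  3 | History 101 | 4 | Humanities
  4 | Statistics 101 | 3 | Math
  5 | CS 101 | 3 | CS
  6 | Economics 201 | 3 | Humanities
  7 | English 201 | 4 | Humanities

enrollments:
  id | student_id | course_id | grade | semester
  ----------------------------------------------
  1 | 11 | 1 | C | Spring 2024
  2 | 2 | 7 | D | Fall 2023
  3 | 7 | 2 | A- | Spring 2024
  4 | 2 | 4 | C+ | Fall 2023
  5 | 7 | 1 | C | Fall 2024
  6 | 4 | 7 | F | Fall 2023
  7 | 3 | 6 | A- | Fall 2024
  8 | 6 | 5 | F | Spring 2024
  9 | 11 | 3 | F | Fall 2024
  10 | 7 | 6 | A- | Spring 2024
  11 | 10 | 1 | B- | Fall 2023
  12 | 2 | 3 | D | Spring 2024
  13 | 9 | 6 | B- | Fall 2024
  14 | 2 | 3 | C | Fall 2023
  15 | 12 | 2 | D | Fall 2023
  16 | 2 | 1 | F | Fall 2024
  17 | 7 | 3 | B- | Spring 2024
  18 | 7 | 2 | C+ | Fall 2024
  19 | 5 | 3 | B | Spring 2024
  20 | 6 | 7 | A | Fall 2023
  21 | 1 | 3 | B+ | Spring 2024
SELECT SUM(year) FROM students

Execution result:
36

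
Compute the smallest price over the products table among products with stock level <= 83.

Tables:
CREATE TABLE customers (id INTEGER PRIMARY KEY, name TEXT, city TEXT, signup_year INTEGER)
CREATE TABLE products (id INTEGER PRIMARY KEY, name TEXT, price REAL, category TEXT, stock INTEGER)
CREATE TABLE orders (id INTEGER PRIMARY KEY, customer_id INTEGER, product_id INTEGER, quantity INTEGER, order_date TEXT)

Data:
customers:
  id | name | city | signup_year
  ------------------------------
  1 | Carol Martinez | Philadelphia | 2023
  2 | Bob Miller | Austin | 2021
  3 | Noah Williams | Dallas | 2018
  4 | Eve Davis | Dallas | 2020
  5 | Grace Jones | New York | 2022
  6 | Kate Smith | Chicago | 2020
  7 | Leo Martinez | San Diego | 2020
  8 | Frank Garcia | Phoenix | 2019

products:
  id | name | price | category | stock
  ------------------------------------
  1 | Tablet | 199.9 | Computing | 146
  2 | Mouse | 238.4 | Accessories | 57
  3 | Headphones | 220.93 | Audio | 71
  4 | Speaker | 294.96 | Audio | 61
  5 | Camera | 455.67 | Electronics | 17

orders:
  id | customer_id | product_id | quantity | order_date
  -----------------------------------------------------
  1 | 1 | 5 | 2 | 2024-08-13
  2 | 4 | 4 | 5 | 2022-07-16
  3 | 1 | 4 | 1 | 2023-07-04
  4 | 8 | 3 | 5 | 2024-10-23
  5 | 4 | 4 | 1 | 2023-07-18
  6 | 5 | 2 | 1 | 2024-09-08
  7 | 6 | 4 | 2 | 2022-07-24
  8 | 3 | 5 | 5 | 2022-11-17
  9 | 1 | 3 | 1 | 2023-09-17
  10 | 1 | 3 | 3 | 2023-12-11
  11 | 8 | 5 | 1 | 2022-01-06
SELECT MIN(price) FROM products WHERE stock <= 83

Execution result:
220.93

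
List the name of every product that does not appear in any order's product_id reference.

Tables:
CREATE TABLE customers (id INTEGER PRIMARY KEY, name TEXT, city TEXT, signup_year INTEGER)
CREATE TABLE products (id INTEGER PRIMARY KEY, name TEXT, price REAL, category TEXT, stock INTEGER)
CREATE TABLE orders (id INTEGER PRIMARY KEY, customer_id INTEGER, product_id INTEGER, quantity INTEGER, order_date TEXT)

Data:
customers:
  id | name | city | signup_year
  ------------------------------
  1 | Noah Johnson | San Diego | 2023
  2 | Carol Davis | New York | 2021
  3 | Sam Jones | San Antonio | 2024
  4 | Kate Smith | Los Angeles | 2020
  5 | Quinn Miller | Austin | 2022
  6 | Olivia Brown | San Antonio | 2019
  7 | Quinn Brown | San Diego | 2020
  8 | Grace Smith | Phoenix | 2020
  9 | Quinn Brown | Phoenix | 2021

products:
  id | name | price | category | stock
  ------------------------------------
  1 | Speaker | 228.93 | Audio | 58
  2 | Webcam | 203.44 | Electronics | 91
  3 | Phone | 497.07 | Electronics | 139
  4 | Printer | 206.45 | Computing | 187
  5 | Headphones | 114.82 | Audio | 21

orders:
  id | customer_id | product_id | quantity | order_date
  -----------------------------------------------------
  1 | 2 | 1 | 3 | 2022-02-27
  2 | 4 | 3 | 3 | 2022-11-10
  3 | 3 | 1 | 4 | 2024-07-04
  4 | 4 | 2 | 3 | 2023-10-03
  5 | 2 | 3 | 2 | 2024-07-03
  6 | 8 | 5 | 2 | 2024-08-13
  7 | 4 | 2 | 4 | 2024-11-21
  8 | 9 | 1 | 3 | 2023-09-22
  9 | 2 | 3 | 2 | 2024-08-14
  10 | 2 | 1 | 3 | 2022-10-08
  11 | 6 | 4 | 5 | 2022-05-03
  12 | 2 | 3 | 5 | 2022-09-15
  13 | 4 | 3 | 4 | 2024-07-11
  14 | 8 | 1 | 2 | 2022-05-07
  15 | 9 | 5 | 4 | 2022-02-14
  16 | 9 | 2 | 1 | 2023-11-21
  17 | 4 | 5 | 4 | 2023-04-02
SELECT p.name FROM products p LEFT JOIN orders c ON c.product_id = p.id WHERE c.id IS NULL

Execution result:
(no rows)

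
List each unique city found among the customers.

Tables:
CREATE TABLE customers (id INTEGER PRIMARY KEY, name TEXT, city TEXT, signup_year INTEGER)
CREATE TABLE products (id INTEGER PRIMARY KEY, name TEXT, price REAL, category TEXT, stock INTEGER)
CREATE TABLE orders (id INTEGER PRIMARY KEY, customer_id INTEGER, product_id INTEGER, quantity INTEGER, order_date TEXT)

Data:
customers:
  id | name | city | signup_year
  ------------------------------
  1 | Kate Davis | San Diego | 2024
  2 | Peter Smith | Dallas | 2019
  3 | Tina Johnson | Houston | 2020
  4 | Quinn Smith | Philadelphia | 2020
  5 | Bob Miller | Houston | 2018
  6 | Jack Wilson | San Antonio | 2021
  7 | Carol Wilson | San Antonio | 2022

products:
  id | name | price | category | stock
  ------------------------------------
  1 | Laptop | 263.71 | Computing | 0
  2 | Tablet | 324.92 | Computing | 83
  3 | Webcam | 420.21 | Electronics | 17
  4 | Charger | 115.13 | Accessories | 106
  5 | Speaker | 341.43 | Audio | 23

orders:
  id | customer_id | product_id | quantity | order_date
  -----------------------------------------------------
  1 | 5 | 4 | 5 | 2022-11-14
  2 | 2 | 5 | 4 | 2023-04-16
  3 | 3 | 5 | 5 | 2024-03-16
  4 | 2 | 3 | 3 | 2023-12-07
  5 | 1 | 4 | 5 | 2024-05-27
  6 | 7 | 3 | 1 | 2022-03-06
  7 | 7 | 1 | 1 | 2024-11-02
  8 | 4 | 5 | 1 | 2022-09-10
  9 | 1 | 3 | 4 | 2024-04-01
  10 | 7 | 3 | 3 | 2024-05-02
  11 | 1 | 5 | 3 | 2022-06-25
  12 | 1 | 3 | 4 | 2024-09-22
SELECT DISTINCT city FROM customers

Execution result:
city
San Diego
Dallas
Houston
Philadelphia
San Antonio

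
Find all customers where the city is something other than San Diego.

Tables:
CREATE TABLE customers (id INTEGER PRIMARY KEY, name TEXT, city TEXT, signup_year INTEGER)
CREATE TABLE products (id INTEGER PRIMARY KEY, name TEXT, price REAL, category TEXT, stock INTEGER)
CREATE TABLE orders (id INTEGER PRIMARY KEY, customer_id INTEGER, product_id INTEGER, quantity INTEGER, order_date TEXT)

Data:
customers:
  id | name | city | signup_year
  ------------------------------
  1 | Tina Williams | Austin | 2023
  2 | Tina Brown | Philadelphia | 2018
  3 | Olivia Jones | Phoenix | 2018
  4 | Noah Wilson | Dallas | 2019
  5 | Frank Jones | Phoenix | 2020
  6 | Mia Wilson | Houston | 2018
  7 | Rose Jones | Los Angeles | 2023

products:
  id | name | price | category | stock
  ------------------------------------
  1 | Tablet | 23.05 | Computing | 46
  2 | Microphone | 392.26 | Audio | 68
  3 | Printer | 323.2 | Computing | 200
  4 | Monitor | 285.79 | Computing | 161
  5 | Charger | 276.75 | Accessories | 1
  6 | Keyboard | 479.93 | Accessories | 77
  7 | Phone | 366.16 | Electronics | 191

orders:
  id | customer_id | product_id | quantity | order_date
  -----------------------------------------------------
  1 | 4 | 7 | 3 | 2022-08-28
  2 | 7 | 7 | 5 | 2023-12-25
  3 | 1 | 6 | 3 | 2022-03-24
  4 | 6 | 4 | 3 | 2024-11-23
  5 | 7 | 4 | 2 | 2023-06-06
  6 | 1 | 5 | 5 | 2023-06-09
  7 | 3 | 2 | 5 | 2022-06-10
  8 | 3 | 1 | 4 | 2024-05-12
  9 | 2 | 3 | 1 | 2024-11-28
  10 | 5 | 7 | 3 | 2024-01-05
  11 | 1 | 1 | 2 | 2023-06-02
SELECT name, city FROM customers WHERE city <> 'San Diego'

Execution result:
name | city
Tina Williams | Austin
Tina Brown | Philadelphia
Olivia Jones | Phoenix
Noah Wilson | Dallas
Frank Jones | Phoenix
Mia Wilson | Houston
Rose Jones | Los Angeles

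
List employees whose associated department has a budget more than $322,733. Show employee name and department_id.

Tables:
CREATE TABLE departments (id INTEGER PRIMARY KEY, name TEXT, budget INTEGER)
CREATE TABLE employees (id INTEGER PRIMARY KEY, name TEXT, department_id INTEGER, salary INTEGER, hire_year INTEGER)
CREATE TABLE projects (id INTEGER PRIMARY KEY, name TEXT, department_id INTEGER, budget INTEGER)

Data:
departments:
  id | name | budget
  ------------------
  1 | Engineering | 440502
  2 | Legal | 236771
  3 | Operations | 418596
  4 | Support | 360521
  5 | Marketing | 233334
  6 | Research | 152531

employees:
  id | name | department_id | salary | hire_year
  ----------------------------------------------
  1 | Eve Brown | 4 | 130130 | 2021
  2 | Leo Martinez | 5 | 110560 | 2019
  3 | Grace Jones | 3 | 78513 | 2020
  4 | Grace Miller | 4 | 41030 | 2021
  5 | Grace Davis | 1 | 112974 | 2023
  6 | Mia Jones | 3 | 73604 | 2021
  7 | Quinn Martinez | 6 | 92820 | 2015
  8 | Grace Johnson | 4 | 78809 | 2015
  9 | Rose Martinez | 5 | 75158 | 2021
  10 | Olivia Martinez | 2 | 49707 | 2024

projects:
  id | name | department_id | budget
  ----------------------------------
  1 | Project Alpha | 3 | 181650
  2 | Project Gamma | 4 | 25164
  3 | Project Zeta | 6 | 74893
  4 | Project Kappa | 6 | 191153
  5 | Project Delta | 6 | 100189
SELECT name, department_id FROM employees WHERE department_id IN (SELECT id FROM departments WHERE budget > 322733)

Execution result:
name | department_id
Eve Brown | 4
Grace Jones | 3
Grace Miller | 4
Grace Davis | 1
Mia Jones | 3
Grace Johnson | 4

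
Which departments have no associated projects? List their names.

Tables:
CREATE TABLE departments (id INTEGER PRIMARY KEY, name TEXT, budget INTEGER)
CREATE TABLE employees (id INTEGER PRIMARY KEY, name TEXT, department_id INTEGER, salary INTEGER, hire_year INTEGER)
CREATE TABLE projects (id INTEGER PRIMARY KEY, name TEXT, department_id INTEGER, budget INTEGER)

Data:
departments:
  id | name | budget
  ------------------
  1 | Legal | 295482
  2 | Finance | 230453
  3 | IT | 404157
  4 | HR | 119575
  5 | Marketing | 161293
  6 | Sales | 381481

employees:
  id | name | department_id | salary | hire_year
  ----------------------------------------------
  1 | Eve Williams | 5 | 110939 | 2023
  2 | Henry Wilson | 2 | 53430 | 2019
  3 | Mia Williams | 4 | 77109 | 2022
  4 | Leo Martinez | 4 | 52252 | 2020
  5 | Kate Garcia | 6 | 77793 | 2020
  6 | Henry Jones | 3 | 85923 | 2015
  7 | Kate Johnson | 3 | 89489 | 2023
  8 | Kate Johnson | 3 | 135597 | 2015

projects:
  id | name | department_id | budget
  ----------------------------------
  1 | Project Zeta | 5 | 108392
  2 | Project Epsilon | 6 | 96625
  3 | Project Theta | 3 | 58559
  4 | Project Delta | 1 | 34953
SELECT p.name FROM departments p LEFT JOIN projects c ON c.department_id = p.id WHERE c.id IS NULL

Execution result:
name
Finance
HR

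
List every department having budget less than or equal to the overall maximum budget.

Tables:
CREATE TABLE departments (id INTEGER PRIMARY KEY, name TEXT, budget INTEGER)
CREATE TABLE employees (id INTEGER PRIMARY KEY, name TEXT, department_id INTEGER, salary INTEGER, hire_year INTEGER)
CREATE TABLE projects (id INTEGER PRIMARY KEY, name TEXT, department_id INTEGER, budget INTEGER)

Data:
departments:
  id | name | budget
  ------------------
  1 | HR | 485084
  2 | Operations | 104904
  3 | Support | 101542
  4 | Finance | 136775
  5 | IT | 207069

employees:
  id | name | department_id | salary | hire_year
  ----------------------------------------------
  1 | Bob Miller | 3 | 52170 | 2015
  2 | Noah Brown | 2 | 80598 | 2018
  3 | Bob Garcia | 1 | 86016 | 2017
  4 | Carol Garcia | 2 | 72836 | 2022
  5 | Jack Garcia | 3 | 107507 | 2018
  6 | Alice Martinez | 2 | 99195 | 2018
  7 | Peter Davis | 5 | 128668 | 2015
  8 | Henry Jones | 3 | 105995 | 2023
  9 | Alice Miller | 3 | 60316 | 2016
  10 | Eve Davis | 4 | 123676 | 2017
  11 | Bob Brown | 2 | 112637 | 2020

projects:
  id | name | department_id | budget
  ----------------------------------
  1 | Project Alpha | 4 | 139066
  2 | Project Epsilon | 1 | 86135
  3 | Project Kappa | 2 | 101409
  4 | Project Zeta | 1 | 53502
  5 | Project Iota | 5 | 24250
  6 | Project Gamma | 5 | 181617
SELECT name, budget FROM departments WHERE budget <= (SELECT MAX(budget) FROM departments)

Execution result:
name | budget
HR | 485084
Operations | 104904
Support | 101542
Finance | 136775
IT | 207069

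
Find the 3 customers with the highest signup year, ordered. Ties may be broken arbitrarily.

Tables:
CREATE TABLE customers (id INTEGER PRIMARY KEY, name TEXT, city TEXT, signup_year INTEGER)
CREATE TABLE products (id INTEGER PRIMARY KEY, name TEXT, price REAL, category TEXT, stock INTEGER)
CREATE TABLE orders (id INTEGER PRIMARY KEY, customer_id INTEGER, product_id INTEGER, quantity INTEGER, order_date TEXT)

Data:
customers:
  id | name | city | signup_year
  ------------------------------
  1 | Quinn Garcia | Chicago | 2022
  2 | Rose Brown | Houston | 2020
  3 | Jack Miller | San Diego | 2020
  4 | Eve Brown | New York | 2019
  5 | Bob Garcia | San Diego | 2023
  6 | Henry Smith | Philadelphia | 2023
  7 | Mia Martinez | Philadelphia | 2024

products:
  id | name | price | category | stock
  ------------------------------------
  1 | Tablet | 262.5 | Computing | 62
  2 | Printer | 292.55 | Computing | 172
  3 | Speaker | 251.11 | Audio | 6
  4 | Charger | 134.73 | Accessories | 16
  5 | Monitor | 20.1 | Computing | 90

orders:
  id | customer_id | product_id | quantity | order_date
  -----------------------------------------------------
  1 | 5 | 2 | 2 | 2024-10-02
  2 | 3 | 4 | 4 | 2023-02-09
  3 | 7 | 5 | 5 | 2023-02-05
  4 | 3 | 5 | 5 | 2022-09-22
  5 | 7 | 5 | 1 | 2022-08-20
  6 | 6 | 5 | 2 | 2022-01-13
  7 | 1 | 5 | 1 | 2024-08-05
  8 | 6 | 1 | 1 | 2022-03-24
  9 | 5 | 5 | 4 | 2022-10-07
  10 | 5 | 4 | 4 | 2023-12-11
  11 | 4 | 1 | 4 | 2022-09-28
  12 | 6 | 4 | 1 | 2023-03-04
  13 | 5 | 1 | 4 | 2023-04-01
SELECT name, signup_year FROM customers ORDER BY signup_year DESC LIMIT 3

Execution result:
name | signup_year
Mia Martinez | 2024
Bob Garcia | 2023
Henry Smith | 2023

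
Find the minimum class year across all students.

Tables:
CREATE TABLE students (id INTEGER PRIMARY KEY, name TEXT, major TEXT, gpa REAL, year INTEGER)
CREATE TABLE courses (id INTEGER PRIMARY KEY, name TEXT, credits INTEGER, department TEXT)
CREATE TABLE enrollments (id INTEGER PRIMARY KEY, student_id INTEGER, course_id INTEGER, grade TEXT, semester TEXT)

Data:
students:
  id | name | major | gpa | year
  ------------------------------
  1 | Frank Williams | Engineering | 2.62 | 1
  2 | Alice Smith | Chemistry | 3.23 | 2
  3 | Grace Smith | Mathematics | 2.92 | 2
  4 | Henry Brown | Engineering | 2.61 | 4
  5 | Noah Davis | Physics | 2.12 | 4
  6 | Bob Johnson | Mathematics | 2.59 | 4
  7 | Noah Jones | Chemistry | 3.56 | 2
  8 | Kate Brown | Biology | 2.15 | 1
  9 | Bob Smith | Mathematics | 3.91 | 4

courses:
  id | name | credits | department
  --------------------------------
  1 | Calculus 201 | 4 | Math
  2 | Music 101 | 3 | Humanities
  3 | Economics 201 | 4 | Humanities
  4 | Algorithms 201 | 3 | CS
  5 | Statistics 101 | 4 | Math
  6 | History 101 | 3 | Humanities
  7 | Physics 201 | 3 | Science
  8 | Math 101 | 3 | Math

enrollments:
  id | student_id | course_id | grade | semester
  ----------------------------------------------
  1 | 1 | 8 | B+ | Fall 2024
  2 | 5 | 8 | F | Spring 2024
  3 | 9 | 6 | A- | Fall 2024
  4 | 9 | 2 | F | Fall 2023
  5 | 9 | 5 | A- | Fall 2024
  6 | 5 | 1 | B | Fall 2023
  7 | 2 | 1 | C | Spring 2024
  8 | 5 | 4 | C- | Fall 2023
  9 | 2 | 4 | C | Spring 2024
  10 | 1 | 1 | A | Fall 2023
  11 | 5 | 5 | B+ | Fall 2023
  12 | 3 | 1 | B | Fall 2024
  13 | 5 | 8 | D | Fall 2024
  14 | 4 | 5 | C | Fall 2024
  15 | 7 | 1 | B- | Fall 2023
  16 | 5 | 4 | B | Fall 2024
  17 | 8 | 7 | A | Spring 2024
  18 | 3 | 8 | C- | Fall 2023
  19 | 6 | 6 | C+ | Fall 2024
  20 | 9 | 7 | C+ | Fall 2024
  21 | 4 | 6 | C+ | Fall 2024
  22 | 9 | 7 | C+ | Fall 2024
SELECT MIN(year) FROM students

Execution result:
1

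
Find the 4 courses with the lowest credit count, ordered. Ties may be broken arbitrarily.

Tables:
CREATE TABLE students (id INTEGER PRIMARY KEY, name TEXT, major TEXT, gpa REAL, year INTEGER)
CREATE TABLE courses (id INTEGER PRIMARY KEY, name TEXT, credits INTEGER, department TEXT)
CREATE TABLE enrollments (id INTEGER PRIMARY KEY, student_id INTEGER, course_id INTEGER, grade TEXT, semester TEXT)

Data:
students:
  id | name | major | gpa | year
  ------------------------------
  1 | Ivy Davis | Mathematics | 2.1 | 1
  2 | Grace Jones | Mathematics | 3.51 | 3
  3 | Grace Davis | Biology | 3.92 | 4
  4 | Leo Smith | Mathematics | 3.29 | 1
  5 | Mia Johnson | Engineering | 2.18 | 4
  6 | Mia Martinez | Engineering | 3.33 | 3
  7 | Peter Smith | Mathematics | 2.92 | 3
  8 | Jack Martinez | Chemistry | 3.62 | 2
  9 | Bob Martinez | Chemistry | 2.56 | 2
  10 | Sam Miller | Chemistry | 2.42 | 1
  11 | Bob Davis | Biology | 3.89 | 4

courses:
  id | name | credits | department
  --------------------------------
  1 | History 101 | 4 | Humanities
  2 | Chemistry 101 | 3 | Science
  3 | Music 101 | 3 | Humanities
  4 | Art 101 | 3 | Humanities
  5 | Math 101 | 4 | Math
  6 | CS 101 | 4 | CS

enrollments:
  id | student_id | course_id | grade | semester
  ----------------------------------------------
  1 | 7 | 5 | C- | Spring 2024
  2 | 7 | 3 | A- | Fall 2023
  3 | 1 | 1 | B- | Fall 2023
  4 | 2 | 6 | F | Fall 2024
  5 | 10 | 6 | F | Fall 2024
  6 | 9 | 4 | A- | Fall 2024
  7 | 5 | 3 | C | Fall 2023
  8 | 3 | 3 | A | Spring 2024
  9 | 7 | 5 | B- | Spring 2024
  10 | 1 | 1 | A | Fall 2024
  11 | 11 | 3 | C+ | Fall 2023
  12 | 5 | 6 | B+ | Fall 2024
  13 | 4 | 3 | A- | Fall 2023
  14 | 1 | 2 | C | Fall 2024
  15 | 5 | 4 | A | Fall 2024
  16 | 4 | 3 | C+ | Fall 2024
SELECT name, credits FROM courses ORDER BY credits ASC LIMIT 4

Execution result:
name | credits
Chemistry 101 | 3
Music 101 | 3
Art 101 | 3
History 101 | 4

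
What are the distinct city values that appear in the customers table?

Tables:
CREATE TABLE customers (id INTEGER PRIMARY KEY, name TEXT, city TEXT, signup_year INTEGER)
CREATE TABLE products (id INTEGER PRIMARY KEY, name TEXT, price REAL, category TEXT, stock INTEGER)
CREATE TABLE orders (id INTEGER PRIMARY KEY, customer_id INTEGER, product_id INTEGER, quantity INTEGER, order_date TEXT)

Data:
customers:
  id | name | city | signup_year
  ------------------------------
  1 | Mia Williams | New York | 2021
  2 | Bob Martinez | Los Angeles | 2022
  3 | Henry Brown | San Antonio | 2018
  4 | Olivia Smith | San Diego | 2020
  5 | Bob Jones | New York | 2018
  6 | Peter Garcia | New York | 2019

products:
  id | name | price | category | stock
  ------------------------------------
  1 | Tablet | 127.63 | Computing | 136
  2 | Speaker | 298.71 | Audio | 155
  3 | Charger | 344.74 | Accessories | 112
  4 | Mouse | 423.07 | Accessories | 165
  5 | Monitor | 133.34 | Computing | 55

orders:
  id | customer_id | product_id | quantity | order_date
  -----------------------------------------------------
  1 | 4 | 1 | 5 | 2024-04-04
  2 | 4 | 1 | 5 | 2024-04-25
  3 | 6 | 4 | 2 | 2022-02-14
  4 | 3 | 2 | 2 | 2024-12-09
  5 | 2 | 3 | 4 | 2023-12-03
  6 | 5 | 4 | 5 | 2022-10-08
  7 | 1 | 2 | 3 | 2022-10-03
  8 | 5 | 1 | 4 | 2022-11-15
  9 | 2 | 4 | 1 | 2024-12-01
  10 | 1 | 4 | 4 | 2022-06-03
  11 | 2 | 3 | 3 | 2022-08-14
SELECT DISTINCT city FROM customers

Execution result:
city
New York
Los Angeles
San Antonio
San Diego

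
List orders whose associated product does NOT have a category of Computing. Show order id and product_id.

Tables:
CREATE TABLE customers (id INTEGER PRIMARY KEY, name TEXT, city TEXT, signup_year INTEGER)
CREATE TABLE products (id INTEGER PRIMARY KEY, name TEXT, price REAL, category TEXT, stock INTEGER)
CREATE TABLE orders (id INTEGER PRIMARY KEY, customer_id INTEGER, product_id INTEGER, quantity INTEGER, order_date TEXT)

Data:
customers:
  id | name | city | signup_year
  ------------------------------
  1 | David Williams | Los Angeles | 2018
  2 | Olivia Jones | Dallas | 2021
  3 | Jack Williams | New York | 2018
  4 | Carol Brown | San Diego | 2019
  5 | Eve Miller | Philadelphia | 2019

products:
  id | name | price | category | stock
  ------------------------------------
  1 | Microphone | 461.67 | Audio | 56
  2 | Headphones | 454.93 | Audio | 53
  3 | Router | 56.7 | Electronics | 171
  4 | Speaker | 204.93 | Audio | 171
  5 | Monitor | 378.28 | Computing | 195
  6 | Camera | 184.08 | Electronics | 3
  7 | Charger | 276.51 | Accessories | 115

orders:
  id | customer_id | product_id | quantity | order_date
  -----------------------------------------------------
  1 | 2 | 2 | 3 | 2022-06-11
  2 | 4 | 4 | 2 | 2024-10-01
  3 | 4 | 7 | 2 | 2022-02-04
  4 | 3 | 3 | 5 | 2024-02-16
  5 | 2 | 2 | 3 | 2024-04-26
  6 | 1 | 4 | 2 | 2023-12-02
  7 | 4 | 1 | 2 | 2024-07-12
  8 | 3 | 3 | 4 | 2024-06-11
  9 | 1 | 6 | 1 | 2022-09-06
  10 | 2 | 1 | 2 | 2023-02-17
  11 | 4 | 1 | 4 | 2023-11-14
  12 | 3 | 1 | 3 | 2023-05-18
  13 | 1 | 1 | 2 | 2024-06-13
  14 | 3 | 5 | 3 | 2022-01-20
SELECT id, product_id FROM orders WHERE product_id NOT IN (SELECT id FROM products WHERE category = 'Computing')

Execution result:
id | product_id
1 | 2
2 | 4
3 | 7
4 | 3
5 | 2
6 | 4
7 | 1
8 | 3
9 | 6
10 | 1
11 | 1
12 | 1
13 | 1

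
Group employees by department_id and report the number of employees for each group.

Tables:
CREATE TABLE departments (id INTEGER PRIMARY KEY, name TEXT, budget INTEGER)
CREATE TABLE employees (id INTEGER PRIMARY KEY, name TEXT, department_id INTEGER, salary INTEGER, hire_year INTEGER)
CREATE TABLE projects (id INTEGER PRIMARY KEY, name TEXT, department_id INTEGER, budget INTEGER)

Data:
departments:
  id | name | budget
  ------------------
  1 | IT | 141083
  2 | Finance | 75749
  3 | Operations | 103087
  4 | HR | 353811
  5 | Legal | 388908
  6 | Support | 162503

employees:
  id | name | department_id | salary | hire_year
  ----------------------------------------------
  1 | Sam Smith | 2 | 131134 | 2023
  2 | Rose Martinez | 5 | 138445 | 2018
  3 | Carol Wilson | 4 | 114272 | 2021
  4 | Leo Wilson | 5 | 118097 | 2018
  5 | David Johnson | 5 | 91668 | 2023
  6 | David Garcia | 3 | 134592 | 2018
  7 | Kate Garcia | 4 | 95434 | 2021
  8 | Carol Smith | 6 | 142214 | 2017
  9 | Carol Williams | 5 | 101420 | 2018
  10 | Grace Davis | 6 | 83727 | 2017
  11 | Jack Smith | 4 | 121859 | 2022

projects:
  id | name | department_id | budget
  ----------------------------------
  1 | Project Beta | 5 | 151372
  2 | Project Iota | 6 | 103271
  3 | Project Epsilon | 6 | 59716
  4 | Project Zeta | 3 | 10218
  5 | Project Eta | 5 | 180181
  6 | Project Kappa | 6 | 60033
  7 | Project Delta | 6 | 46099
SELECT department_id, COUNT(*) AS n FROM employees GROUP BY department_id

Execution result:
department_id | n
2 | 1
3 | 1
4 | 3
5 | 4
6 | 2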